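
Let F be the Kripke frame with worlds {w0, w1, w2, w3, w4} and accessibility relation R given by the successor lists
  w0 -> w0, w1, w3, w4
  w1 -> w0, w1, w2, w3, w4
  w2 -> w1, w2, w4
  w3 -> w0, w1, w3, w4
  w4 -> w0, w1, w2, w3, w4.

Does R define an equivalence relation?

Reflexive: yes — every world is R-related to itself.
Symmetric: yes — every pair in R has its reverse in R.
Transitive: no — w0 R w1 and w1 R w2, but not w0 R w2.
So R is not an equivalence relation.

No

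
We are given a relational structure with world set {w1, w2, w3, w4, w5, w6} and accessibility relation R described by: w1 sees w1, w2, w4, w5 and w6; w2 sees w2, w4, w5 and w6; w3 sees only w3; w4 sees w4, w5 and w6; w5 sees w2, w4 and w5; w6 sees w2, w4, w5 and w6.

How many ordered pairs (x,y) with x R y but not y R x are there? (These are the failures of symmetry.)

6

Enumerating: (w1,w2), (w1,w4), (w1,w5), (w1,w6), (w2,w4), (w6,w5).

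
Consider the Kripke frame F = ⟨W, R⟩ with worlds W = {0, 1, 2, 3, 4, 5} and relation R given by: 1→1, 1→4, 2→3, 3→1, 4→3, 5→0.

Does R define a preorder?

No

Reflexive: no — 0 is not related to itself.
Transitive: no — 1 R 4 and 4 R 3, but not 1 R 3.
So R is not a preorder.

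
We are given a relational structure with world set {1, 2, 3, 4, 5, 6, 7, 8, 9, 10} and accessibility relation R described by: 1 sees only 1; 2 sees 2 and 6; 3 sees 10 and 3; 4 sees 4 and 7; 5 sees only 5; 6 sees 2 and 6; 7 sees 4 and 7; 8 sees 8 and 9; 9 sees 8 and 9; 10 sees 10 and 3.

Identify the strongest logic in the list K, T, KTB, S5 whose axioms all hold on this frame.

Reflexive (axiom T): yes — every world is R-related to itself.
Symmetric (axiom B): yes — every pair in R has its reverse in R.
Euclidean (axiom 5): yes — any two successors of a common world are R-related.
So F validates K, T, KTB, S5. The strongest is S5.

S5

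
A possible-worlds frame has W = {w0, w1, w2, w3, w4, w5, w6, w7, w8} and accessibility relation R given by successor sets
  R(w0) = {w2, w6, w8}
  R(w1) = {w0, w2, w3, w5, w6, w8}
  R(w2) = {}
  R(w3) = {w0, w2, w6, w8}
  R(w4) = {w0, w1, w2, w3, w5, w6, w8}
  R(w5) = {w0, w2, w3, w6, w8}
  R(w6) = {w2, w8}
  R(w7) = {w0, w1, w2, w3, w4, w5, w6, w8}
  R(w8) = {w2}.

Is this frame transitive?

Transitive: yes — every two-step R-path is closed by a direct edge.

Yes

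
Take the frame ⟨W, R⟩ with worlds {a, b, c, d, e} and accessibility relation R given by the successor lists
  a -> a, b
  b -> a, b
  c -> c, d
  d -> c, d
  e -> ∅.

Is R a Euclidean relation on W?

Euclidean: yes — any two successors of a common world are R-related.

Yes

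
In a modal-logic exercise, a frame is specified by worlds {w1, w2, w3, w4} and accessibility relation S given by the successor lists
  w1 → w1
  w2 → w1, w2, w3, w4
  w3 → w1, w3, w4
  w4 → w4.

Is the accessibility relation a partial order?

Yes

Reflexive: yes — every world is S-related to itself.
Transitive: yes — every two-step S-path is closed by a direct edge.
Antisymmetric: yes — no distinct pair is related both ways.
So S is a partial order.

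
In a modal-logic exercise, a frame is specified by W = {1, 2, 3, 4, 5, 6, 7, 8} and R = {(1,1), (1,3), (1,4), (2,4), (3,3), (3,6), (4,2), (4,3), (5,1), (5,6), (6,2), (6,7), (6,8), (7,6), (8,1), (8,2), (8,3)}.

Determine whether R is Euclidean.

Euclidean: no — 1 R 3 and 1 R 4, but not 3 R 4.

No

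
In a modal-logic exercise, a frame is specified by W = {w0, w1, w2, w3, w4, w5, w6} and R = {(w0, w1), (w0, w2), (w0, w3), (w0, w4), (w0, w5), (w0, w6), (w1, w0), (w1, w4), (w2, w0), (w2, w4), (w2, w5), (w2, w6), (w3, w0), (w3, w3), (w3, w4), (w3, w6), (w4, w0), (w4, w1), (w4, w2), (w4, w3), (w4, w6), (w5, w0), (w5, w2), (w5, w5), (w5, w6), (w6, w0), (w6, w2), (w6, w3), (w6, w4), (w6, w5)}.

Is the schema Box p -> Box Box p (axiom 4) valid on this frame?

No

The schema 4 characterises exactly the transitive frames.
Transitive: no — w1 R w0 and w0 R w2, but not w1 R w2.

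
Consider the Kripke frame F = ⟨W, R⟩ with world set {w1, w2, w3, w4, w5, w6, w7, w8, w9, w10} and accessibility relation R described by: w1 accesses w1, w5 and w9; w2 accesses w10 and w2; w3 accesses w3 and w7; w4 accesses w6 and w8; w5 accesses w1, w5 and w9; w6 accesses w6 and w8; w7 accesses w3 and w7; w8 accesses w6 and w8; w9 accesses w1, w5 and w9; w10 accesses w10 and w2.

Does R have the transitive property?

Yes

Transitive: yes — every two-step R-path is closed by a direct edge.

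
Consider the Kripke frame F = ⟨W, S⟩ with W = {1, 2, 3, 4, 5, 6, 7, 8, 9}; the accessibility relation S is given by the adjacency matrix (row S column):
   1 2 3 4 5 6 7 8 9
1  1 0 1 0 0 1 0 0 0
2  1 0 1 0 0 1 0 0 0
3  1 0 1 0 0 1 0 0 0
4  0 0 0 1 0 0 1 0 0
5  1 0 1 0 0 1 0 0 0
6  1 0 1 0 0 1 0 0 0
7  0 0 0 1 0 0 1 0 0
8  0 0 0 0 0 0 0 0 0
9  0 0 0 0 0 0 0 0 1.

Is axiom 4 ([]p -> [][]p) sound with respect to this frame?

The schema 4 characterises exactly the transitive frames.
Transitive: yes — every two-step S-path is closed by a direct edge.

Yes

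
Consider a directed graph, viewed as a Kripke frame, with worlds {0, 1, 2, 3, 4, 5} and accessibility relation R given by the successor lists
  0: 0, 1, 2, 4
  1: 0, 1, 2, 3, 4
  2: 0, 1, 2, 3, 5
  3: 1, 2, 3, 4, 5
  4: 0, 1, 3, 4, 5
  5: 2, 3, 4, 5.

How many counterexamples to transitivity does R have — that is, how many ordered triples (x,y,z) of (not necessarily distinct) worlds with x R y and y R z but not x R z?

24

Enumerating: (0,1,3), (0,2,3), (0,2,5), (0,4,3), (0,4,5), (1,2,5), (1,3,5), (1,4,5), (2,0,4), (2,1,4), (2,3,4), (2,5,4), … and 12 more.
Total: 24.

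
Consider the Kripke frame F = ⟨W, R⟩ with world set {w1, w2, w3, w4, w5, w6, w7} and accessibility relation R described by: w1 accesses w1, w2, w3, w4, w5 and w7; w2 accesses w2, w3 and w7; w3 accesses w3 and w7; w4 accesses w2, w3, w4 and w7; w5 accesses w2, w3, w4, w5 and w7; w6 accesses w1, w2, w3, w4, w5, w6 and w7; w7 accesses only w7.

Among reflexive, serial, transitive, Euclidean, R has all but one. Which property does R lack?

Reflexive: yes — every world is R-related to itself.
Serial: yes — every world has a successor (e.g. w1 R w1).
Transitive: yes — every two-step R-path is closed by a direct edge.
Euclidean: no — w1 R w2 and w1 R w4, but not w2 R w4.
Only Euclidean fails.

Euclidean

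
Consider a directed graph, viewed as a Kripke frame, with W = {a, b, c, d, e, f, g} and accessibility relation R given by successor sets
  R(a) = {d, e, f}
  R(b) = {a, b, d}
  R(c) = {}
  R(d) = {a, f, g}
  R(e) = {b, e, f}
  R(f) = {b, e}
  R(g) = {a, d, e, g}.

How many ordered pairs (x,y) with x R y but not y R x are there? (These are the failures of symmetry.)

Enumerating: (a,e), (a,f), (b,a), (b,d), (d,f), (e,b), (f,b), (g,a), (g,e).

9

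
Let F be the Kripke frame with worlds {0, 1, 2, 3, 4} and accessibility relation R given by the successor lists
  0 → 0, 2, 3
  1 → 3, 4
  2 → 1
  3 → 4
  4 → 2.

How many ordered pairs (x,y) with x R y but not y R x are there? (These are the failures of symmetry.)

7

Enumerating: (0,2), (0,3), (1,3), (1,4), (2,1), (3,4), (4,2).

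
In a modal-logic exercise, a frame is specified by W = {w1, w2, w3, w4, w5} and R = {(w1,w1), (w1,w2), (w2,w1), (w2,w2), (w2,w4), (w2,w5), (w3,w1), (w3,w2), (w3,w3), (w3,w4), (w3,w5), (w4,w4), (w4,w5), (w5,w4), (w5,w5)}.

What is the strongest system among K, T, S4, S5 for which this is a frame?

Reflexive (axiom T): yes — every world is R-related to itself.
Transitive (axiom 4): no — w1 R w2 and w2 R w4, but not w1 R w4.
Euclidean (axiom 5): no — w2 R w1 and w2 R w4, but not w1 R w4.
So F validates K, T; S4 would additionally require R to be transitive. The strongest is T.

T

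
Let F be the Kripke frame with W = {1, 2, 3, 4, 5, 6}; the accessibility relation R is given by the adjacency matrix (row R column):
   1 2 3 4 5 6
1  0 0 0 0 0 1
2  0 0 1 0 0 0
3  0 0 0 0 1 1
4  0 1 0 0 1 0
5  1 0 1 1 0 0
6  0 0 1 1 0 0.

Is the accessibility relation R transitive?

No

Transitive: no — 1 R 6 and 6 R 3, but not 1 R 3.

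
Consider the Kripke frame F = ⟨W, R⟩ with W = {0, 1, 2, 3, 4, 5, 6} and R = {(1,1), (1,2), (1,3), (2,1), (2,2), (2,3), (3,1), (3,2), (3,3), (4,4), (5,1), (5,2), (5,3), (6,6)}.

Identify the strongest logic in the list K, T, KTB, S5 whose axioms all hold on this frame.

K

Reflexive (axiom T): no — 0 is not related to itself.
Symmetric (axiom B): no — 5 R 1 but not 1 R 5.
Euclidean (axiom 5): yes — any two successors of a common world are R-related.
So F validates K; T would additionally require R to be reflexive. The strongest is K.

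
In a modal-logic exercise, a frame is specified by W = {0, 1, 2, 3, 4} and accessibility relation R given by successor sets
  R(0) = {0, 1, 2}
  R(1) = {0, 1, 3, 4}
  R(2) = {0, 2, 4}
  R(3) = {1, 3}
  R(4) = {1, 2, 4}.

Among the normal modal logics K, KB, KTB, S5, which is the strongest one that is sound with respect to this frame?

KTB

Symmetric (axiom B): yes — every pair in R has its reverse in R.
Reflexive (axiom T): yes — every world is R-related to itself.
Euclidean (axiom 5): no — 0 R 1 and 0 R 2, but not 1 R 2.
So F validates K, KB, KTB; S5 would additionally require R to be Euclidean. The strongest is KTB.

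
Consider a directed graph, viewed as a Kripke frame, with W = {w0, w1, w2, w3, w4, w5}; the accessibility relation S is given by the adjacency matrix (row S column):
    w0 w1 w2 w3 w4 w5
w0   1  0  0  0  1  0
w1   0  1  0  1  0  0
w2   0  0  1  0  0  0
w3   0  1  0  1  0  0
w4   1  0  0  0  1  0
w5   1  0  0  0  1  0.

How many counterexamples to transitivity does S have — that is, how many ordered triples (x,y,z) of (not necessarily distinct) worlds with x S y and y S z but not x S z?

0

S is transitive; there are no such tuples.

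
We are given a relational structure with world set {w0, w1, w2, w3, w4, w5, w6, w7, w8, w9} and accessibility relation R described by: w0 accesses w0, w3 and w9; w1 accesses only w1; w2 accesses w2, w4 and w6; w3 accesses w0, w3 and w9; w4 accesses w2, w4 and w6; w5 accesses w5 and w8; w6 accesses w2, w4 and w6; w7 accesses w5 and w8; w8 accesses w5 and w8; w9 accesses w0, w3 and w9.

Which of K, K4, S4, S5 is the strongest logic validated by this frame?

K4

Transitive (axiom 4): yes — every two-step R-path is closed by a direct edge.
Reflexive (axiom T): no — w7 is not related to itself.
Euclidean (axiom 5): yes — any two successors of a common world are R-related.
So F validates K, K4; S4 would additionally require R to be reflexive. The strongest is K4.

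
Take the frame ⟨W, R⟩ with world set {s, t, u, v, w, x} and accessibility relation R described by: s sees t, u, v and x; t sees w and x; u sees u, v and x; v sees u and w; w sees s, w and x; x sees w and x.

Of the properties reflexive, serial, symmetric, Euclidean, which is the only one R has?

Reflexive: no — s is not related to itself.
Serial: yes — every world has a successor (e.g. s R t).
Symmetric: no — s R t but not t R s.
Euclidean: no — s R t and s R u, but not t R u.
Only serial holds.

serial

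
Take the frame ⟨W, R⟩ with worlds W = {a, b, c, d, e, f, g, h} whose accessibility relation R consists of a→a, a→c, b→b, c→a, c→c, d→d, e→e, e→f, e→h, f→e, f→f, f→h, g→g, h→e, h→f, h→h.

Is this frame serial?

Yes

Serial: yes — every world has a successor (e.g. a R a).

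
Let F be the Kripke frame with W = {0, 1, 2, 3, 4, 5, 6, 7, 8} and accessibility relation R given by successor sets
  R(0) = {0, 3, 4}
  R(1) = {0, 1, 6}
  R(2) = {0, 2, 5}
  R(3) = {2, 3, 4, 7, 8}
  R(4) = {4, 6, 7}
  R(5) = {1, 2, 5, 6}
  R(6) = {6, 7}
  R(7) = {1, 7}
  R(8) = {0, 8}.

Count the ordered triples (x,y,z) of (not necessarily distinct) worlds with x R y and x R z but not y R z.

38

Enumerating: (0,3,0), (0,4,0), (0,4,3), (1,0,1), (1,0,6), (1,6,0), (1,6,1), (2,0,2), (2,0,5), (2,5,0), (3,2,3), (3,2,4), … and 26 more.
Total: 38.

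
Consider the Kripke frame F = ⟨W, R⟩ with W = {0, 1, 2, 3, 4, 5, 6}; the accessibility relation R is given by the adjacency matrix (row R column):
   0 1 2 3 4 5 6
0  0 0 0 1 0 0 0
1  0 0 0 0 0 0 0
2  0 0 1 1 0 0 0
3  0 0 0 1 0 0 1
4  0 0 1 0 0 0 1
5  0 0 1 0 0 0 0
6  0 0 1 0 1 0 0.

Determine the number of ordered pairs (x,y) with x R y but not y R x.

6

Enumerating: (0,3), (2,3), (3,6), (4,2), (5,2), (6,2).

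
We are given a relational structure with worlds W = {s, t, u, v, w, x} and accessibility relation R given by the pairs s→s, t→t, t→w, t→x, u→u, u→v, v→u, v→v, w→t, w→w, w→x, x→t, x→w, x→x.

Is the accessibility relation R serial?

Serial: yes — every world has a successor (e.g. s R s).

Yes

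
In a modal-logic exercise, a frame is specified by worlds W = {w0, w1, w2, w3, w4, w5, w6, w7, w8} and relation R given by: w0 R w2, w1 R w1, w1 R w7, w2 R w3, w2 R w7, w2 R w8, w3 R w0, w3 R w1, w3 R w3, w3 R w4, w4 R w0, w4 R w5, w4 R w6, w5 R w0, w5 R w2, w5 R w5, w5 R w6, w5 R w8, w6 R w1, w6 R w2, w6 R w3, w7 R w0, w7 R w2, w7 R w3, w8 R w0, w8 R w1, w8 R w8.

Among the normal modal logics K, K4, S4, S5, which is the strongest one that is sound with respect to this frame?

K

Transitive (axiom 4): no — w0 R w2 and w2 R w3, but not w0 R w3.
Reflexive (axiom T): no — w0 is not related to itself.
Euclidean (axiom 5): no — w2 R w3 and w2 R w7, but not w3 R w7.
So F validates K; K4 would additionally require R to be transitive. The strongest is K.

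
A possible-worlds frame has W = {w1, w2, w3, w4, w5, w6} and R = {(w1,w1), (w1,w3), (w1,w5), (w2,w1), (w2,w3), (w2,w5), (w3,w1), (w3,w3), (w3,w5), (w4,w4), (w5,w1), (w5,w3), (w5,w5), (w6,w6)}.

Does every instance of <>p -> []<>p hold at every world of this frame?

By correspondence theory, 5 is valid on a frame iff R is Euclidean.
Euclidean: yes — any two successors of a common world are R-related.

Yes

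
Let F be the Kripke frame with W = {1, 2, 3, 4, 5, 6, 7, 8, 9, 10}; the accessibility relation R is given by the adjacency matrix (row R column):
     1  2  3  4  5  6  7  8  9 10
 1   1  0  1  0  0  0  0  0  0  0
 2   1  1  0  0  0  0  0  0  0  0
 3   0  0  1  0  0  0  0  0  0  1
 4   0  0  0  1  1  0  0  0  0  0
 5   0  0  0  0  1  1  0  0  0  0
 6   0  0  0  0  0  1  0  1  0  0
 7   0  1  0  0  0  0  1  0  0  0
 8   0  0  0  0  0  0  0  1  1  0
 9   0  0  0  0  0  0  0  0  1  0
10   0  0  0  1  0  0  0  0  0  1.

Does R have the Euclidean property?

No

Euclidean: no — 1 R 3 and 1 R 1, but not 3 R 1.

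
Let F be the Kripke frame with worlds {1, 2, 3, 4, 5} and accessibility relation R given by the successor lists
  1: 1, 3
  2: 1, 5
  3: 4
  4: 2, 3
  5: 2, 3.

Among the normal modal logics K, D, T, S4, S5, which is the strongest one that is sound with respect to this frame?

D

Serial (axiom D): yes — every world has a successor (e.g. 1 R 1).
Reflexive (axiom T): no — 2 is not related to itself.
Transitive (axiom 4): no — 1 R 3 and 3 R 4, but not 1 R 4.
Euclidean (axiom 5): no — 2 R 1 and 2 R 5, but not 1 R 5.
So F validates K, D; T would additionally require R to be reflexive. The strongest is D.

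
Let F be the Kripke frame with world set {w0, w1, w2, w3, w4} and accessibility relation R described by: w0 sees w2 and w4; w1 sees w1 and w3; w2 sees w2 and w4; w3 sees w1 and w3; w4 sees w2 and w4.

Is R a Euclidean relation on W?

Yes

Euclidean: yes — any two successors of a common world are R-related.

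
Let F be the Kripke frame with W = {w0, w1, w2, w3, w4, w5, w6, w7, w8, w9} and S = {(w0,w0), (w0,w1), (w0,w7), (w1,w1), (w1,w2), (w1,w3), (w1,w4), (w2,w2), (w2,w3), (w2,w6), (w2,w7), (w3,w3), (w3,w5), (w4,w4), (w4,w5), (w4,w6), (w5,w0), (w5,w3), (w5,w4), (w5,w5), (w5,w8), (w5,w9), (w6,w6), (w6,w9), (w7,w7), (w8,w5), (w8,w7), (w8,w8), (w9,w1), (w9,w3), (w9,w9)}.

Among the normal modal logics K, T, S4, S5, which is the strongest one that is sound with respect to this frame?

T

Reflexive (axiom T): yes — every world is S-related to itself.
Transitive (axiom 4): no — w0 S w1 and w1 S w2, but not w0 S w2.
Euclidean (axiom 5): no — w0 S w1 and w0 S w7, but not w1 S w7.
So F validates K, T; S4 would additionally require S to be transitive. The strongest is T.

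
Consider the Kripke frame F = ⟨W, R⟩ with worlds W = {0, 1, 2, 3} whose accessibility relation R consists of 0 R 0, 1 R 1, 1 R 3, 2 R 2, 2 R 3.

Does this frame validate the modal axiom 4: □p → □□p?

Yes

The schema 4 characterises exactly the transitive frames.
Transitive: yes — every two-step R-path is closed by a direct edge.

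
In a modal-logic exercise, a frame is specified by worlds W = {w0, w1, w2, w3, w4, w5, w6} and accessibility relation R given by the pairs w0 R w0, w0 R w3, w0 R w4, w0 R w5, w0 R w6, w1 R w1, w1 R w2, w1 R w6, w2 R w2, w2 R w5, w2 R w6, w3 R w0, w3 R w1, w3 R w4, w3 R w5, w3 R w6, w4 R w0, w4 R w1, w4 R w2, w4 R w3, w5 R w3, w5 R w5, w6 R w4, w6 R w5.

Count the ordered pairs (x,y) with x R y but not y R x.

Enumerating: (w0,w5), (w0,w6), (w1,w2), (w1,w6), (w2,w5), (w2,w6), (w3,w1), (w3,w6), (w4,w1), (w4,w2), (w6,w4), (w6,w5).

12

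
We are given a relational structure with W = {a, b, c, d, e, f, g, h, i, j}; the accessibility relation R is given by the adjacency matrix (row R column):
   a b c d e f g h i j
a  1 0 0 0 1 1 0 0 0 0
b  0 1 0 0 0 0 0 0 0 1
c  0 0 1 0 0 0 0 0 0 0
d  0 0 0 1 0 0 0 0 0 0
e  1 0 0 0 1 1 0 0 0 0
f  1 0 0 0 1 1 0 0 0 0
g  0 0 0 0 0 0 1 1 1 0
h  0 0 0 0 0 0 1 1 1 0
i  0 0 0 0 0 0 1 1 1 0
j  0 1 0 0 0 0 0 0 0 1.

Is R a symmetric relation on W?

Yes

Symmetric: yes — every pair in R has its reverse in R.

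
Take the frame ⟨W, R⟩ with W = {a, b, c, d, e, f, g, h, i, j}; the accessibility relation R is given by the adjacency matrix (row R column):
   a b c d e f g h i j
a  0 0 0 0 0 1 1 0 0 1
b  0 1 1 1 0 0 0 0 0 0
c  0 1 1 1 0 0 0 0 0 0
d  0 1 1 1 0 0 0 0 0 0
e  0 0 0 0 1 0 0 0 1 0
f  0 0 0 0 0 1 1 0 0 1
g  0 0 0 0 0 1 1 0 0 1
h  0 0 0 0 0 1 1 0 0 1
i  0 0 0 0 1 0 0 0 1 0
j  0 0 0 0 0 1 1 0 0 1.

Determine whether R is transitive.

Transitive: yes — every two-step R-path is closed by a direct edge.

Yes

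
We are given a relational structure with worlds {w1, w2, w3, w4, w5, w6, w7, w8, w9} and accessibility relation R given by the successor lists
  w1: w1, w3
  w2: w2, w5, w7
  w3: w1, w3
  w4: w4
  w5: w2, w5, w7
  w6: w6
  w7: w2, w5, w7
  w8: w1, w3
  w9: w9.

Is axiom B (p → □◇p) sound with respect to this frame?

By correspondence theory, B is valid on a frame iff R is symmetric.
Symmetric: no — w8 R w1 but not w1 R w8.

No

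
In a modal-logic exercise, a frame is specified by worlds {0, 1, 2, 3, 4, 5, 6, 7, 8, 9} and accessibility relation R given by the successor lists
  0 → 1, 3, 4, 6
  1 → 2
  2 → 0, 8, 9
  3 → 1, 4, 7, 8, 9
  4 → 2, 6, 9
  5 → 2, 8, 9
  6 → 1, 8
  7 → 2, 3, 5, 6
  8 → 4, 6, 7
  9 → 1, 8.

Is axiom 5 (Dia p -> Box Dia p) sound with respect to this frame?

The schema 5 characterises exactly the Euclidean frames.
Euclidean: no — 0 R 1 and 0 R 3, but not 1 R 3.

No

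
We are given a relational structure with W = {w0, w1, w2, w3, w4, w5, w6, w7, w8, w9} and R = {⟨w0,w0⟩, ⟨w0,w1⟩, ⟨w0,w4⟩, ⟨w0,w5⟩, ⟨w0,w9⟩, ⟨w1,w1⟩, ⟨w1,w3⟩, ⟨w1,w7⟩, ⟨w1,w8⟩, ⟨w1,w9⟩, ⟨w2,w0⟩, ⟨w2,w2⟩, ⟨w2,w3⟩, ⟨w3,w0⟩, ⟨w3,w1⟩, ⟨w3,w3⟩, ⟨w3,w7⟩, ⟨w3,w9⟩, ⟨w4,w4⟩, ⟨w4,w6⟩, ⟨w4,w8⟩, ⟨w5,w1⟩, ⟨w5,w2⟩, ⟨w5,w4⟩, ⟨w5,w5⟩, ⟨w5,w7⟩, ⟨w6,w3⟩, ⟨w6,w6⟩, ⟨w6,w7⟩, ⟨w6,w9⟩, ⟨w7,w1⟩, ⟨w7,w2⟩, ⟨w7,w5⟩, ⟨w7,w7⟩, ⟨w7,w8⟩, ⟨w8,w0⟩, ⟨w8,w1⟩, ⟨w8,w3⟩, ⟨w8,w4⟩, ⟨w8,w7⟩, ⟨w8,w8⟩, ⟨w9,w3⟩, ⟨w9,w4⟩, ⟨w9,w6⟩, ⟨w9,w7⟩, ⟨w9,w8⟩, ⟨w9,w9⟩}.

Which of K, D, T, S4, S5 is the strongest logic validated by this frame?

Serial (axiom D): yes — every world has a successor (e.g. w0 R w0).
Reflexive (axiom T): yes — every world is R-related to itself.
Transitive (axiom 4): no — w0 R w1 and w1 R w3, but not w0 R w3.
Euclidean (axiom 5): no — w0 R w1 and w0 R w4, but not w1 R w4.
So F validates K, D, T; S4 would additionally require R to be transitive. The strongest is T.

T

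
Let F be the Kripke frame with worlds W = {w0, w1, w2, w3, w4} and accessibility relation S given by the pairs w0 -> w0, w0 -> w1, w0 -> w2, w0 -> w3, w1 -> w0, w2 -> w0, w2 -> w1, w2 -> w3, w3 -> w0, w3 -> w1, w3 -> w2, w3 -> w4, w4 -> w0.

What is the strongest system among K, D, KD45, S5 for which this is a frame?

D

Serial (axiom D): yes — every world has a successor (e.g. w0 S w0).
Euclidean (axiom 5): no — w0 S w1 and w0 S w2, but not w1 S w2.
Transitive (axiom 4): no — w0 S w3 and w3 S w4, but not w0 S w4.
Reflexive (axiom T): no — w1 is not related to itself.
So F validates K, D; KD45 would additionally require S to be Euclidean and transitive. The strongest is D.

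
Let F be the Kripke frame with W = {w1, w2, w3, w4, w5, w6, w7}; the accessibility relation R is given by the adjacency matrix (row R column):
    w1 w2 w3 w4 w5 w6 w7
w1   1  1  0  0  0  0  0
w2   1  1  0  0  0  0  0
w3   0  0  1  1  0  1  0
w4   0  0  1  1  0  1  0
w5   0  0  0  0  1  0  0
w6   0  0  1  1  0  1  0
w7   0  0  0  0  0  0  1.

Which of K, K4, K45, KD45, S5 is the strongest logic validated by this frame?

S5

Transitive (axiom 4): yes — every two-step R-path is closed by a direct edge.
Euclidean (axiom 5): yes — any two successors of a common world are R-related.
Serial (axiom D): yes — every world has a successor (e.g. w1 R w1).
Reflexive (axiom T): yes — every world is R-related to itself.
So F validates K, K4, K45, KD45, S5. The strongest is S5.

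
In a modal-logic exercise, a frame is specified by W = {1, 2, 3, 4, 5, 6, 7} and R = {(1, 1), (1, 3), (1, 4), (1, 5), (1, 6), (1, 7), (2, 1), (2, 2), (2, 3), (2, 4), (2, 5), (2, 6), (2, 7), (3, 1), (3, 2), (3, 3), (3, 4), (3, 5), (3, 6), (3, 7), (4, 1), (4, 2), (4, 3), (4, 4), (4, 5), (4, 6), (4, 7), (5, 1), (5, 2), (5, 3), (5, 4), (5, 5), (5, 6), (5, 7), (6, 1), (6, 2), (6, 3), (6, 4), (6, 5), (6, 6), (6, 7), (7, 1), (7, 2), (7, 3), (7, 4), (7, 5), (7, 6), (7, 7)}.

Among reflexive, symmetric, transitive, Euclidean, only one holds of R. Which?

reflexive

Reflexive: yes — every world is R-related to itself.
Symmetric: no — 2 R 1 but not 1 R 2.
Transitive: no — 1 R 3 and 3 R 2, but not 1 R 2.
Euclidean: no — 3 R 1 and 3 R 2, but not 1 R 2.
Only reflexive holds.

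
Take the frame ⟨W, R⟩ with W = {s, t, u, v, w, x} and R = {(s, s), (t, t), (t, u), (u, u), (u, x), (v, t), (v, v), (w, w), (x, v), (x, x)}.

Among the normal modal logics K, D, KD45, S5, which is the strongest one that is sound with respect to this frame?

D

Serial (axiom D): yes — every world has a successor (e.g. s R s).
Euclidean (axiom 5): no — t R u and t R t, but not u R t.
Transitive (axiom 4): no — t R u and u R x, but not t R x.
Reflexive (axiom T): yes — every world is R-related to itself.
So F validates K, D; KD45 would additionally require R to be Euclidean and transitive. The strongest is D.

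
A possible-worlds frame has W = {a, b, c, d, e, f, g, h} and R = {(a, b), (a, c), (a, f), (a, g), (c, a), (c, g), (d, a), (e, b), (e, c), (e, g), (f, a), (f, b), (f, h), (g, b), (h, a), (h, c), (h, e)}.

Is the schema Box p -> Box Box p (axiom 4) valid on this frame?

The schema 4 characterises exactly the transitive frames.
Transitive: no — a R f and f R h, but not a R h.

No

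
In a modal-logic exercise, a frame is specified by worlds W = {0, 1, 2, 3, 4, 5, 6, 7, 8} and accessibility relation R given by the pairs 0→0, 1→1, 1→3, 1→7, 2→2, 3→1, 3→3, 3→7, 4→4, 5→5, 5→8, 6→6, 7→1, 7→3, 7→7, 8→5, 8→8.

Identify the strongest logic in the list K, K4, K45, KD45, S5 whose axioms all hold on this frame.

S5

Transitive (axiom 4): yes — every two-step R-path is closed by a direct edge.
Euclidean (axiom 5): yes — any two successors of a common world are R-related.
Serial (axiom D): yes — every world has a successor (e.g. 0 R 0).
Reflexive (axiom T): yes — every world is R-related to itself.
So F validates K, K4, K45, KD45, S5. The strongest is S5.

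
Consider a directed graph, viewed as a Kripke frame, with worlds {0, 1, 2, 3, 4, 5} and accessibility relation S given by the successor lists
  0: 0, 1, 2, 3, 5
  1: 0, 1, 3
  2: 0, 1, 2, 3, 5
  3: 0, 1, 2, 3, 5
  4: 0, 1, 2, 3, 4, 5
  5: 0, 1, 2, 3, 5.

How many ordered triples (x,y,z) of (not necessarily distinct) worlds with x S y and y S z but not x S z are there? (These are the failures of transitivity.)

Enumerating: (1,0,2), (1,0,5), (1,3,2), (1,3,5).

4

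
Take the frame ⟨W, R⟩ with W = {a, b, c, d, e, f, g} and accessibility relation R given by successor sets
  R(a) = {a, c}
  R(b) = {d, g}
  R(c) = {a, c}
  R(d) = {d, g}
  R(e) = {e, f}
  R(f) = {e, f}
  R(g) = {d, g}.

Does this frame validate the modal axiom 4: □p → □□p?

Yes

By correspondence theory, 4 is valid on a frame iff R is transitive.
Transitive: yes — every two-step R-path is closed by a direct edge.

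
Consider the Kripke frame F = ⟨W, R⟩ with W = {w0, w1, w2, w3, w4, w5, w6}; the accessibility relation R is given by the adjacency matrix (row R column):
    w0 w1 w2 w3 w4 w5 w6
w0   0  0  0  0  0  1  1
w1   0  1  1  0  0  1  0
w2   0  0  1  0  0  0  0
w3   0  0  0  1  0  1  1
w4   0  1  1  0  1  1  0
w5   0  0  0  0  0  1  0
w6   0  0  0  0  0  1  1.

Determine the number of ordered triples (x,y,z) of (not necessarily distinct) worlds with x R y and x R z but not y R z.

Enumerating: (w0,w5,w6), (w1,w2,w1), (w1,w2,w5), (w1,w5,w1), (w1,w5,w2), (w3,w5,w3), (w3,w5,w6), (w3,w6,w3), (w4,w1,w4), (w4,w2,w1), (w4,w2,w4), (w4,w2,w5), (w4,w5,w1), (w4,w5,w2), (w4,w5,w4), (w6,w5,w6).

16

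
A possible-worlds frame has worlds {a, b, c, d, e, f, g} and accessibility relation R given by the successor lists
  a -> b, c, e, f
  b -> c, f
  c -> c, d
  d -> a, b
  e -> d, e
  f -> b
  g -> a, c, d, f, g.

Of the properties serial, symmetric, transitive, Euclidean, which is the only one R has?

serial

Serial: yes — every world has a successor (e.g. a R b).
Symmetric: no — a R b but not b R a.
Transitive: no — a R c and c R d, but not a R d.
Euclidean: no — a R b and a R e, but not b R e.
Only serial holds.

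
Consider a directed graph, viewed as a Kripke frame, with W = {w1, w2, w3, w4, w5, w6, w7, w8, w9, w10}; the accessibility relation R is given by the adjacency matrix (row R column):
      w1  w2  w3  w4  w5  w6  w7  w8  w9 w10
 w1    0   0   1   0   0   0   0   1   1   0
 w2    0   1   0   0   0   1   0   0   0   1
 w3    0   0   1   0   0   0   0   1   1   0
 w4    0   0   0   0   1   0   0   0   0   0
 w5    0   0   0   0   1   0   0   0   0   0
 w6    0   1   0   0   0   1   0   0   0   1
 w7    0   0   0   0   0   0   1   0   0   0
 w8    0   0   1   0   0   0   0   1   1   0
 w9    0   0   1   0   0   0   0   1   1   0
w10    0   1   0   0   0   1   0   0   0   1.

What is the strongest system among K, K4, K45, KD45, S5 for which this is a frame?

KD45

Transitive (axiom 4): yes — every two-step R-path is closed by a direct edge.
Euclidean (axiom 5): yes — any two successors of a common world are R-related.
Serial (axiom D): yes — every world has a successor (e.g. w1 R w3).
Reflexive (axiom T): no — w1 is not related to itself.
So F validates K, K4, K45, KD45; S5 would additionally require R to be reflexive. The strongest is KD45.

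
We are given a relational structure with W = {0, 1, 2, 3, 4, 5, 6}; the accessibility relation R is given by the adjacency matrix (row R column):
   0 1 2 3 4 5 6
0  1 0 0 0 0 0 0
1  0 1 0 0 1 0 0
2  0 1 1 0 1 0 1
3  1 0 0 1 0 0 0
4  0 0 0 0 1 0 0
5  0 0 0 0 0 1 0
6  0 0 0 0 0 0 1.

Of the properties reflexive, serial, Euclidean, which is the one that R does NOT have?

Reflexive: yes — every world is R-related to itself.
Serial: yes — every world has a successor (e.g. 0 R 0).
Euclidean: no — 2 R 1 and 2 R 6, but not 1 R 6.
Only Euclidean fails.

Euclidean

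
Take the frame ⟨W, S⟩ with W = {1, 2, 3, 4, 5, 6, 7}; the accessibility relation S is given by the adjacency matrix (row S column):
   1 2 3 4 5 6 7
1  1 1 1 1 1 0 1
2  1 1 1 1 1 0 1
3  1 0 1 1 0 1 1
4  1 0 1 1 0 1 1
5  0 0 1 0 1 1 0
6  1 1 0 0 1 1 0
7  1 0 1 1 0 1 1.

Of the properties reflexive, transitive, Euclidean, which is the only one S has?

Reflexive: yes — every world is S-related to itself.
Transitive: no — 1 S 3 and 3 S 6, but not 1 S 6.
Euclidean: no — 1 S 3 and 1 S 2, but not 3 S 2.
Only reflexive holds.

reflexive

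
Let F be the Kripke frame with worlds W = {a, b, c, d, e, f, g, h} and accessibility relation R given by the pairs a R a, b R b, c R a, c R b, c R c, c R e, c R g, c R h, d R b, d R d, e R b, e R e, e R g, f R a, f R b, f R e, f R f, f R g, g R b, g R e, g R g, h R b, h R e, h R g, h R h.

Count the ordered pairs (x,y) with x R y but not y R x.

Enumerating: (c,a), (c,b), (c,e), (c,g), (c,h), (d,b), (e,b), (f,a), (f,b), (f,e), (f,g), (g,b), (h,b), (h,e), (h,g).

15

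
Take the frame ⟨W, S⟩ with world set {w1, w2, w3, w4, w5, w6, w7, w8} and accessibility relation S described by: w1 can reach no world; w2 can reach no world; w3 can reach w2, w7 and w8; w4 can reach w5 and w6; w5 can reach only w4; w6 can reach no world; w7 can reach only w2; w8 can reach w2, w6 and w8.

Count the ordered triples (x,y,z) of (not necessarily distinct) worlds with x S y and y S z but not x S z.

Enumerating: (w3,w8,w6), (w4,w5,w4), (w5,w4,w5), (w5,w4,w6).

4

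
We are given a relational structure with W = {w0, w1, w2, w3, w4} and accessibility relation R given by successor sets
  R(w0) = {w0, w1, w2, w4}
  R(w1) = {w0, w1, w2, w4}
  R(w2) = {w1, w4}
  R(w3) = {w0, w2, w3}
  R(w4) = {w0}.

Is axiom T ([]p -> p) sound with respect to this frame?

By correspondence theory, T is valid on a frame iff R is reflexive.
Reflexive: no — w2 is not related to itself.

No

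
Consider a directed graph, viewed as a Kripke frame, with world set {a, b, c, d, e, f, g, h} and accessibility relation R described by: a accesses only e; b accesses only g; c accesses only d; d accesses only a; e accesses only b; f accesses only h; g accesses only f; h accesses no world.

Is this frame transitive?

Transitive: no — a R e and e R b, but not a R b.

No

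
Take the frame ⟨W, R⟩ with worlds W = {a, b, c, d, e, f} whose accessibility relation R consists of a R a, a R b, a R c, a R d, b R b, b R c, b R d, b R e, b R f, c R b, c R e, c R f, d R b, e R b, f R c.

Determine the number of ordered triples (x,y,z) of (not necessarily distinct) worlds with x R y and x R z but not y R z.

27

Enumerating: (a,b,a), (a,c,a), (a,c,c), (a,c,d), (a,d,a), (a,d,c), (a,d,d), (b,c,c), (b,c,d), (b,d,c), (b,d,d), (b,d,e), … and 15 more.
Total: 27.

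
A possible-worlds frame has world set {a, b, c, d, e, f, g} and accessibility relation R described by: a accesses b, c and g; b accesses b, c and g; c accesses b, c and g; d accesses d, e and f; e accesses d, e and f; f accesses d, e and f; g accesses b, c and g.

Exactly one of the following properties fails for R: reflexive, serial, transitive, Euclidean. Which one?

reflexive

Reflexive: no — a is not related to itself.
Serial: yes — every world has a successor (e.g. a R b).
Transitive: yes — every two-step R-path is closed by a direct edge.
Euclidean: yes — any two successors of a common world are R-related.
Only reflexive fails.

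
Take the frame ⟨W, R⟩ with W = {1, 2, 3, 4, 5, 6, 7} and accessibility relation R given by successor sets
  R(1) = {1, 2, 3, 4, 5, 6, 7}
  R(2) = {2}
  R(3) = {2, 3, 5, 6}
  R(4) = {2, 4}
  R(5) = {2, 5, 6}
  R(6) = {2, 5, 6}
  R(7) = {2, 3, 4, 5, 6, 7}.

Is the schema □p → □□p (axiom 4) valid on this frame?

By correspondence theory, 4 is valid on a frame iff R is transitive.
Transitive: yes — every two-step R-path is closed by a direct edge.

Yes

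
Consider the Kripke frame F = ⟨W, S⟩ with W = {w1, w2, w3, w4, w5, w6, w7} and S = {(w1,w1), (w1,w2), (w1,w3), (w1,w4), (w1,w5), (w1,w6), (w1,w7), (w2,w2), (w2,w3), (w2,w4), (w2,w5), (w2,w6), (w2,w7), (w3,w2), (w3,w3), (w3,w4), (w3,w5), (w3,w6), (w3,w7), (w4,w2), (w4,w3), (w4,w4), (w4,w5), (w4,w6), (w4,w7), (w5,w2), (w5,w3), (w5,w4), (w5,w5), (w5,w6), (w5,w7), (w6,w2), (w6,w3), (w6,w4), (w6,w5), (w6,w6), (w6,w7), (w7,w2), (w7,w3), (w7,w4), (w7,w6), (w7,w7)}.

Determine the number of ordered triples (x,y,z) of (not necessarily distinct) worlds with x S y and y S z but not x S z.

Enumerating: (w7,w2,w5), (w7,w3,w5), (w7,w4,w5), (w7,w6,w5).

4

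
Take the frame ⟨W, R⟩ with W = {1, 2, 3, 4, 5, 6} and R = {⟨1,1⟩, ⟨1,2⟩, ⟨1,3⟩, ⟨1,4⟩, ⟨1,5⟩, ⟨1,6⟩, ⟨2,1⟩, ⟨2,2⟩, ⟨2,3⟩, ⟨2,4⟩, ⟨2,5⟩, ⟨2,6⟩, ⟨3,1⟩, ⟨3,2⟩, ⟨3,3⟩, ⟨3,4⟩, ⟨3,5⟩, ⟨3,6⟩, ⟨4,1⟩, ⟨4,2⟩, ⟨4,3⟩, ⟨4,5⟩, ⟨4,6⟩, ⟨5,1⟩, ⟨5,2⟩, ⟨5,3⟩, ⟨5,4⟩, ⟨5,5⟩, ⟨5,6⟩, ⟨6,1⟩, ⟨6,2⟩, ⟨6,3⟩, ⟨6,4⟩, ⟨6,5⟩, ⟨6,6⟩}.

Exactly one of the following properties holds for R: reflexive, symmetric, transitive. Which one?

symmetric

Reflexive: no — 4 is not related to itself.
Symmetric: yes — every pair in R has its reverse in R.
Transitive: no — 4 R 1 and 1 R 4, but not 4 R 4.
Only symmetric holds.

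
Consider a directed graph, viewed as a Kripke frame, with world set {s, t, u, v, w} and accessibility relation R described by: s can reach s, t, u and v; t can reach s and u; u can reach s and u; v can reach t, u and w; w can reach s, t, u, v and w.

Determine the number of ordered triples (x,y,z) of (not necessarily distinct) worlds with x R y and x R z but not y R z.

19

Enumerating: (s,t,t), (s,t,v), (s,u,t), (s,u,v), (s,v,s), (s,v,v), (v,t,t), (v,t,w), (v,u,t), (v,u,w), (w,s,w), (w,t,t), … and 7 more.
Total: 19.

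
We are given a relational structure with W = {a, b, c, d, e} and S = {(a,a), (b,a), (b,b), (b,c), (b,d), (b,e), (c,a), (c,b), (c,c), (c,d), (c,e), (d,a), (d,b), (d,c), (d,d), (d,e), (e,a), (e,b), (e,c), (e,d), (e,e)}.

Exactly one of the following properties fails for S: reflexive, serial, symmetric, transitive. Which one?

symmetric

Reflexive: yes — every world is S-related to itself.
Serial: yes — every world has a successor (e.g. a S a).
Symmetric: no — b S a but not a S b.
Transitive: yes — every two-step S-path is closed by a direct edge.
Only symmetric fails.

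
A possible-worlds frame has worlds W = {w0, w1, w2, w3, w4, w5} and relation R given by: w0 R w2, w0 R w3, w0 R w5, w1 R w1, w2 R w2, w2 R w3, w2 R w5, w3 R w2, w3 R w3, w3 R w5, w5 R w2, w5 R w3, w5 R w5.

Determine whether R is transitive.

Transitive: yes — every two-step R-path is closed by a direct edge.

Yes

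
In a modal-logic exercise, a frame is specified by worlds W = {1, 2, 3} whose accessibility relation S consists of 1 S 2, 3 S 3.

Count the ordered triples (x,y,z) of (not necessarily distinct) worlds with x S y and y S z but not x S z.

0

S is transitive; there are no such tuples.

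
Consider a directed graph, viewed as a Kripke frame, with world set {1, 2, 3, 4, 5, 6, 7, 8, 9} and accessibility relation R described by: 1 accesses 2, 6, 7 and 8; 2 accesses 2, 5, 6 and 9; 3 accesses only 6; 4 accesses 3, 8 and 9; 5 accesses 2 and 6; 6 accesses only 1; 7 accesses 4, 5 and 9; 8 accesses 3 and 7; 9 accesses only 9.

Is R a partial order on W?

No

Reflexive: no — 1 is not related to itself.
Transitive: no — 1 R 2 and 2 R 5, but not 1 R 5.
Antisymmetric: no — 1 R 6 and 6 R 1 with 1 ≠ 6.
So R is not a partial order.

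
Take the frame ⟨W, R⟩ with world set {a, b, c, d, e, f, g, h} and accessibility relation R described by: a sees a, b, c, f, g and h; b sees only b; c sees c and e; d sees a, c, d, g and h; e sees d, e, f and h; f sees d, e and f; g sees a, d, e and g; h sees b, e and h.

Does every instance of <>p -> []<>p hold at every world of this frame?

No

Axiom 5 corresponds to the accessibility relation being Euclidean.
Euclidean: no — a R b and a R c, but not b R c.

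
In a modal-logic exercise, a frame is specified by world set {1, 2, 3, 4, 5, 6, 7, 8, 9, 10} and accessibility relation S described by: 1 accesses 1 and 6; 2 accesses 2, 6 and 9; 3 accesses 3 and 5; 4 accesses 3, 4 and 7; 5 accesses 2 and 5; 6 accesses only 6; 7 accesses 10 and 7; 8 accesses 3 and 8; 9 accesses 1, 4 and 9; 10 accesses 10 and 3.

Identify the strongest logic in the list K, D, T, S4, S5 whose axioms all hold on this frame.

T

Serial (axiom D): yes — every world has a successor (e.g. 1 S 1).
Reflexive (axiom T): yes — every world is S-related to itself.
Transitive (axiom 4): no — 10 S 3 and 3 S 5, but not 10 S 5.
Euclidean (axiom 5): no — 2 S 6 and 2 S 9, but not 6 S 9.
So F validates K, D, T; S4 would additionally require S to be transitive. The strongest is T.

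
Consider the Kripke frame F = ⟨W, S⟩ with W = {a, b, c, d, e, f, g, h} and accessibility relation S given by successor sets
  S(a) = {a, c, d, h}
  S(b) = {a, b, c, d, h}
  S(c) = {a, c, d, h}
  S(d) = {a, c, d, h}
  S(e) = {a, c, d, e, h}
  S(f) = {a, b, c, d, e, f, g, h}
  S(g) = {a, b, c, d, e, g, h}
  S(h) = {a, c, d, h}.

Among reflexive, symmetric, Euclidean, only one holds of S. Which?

reflexive

Reflexive: yes — every world is S-related to itself.
Symmetric: no — b S a but not a S b.
Euclidean: no — f S a and f S b, but not a S b.
Only reflexive holds.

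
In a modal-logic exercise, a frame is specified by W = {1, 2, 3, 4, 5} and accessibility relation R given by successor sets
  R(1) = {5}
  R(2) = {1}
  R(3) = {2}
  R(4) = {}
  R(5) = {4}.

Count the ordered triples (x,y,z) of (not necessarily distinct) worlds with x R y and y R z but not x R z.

3

Enumerating: (1,5,4), (2,1,5), (3,2,1).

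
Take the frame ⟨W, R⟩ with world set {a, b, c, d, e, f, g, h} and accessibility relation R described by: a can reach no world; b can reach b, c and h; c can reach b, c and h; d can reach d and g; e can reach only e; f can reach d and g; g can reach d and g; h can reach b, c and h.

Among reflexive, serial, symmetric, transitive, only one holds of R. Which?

Reflexive: no — a is not related to itself.
Serial: no — a has no R-successor.
Symmetric: no — f R d but not d R f.
Transitive: yes — every two-step R-path is closed by a direct edge.
Only transitive holds.

transitive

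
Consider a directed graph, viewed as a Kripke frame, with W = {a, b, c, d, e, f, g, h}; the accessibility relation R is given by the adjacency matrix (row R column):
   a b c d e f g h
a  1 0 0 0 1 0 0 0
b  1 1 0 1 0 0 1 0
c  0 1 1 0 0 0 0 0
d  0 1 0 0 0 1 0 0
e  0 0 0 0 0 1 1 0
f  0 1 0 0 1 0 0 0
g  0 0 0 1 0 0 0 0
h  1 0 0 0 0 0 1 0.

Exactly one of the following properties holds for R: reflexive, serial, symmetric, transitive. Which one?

Reflexive: no — d is not related to itself.
Serial: yes — every world has a successor (e.g. a R a).
Symmetric: no — a R e but not e R a.
Transitive: no — a R e and e R f, but not a R f.
Only serial holds.

serial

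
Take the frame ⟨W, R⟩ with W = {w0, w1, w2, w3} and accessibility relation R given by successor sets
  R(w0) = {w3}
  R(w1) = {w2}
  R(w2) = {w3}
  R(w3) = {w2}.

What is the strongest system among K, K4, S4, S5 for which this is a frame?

K

Transitive (axiom 4): no — w0 R w3 and w3 R w2, but not w0 R w2.
Reflexive (axiom T): no — w0 is not related to itself.
Euclidean (axiom 5): no — w0 R w3 and w0 R w3, but not w3 R w3.
So F validates K; K4 would additionally require R to be transitive. The strongest is K.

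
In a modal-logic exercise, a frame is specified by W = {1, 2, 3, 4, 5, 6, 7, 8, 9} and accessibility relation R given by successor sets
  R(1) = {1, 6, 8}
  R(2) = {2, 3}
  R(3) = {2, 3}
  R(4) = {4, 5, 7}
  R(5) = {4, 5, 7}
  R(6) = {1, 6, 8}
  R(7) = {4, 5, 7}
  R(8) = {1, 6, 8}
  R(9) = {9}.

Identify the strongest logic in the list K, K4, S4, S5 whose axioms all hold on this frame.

Transitive (axiom 4): yes — every two-step R-path is closed by a direct edge.
Reflexive (axiom T): yes — every world is R-related to itself.
Euclidean (axiom 5): yes — any two successors of a common world are R-related.
So F validates K, K4, S4, S5. The strongest is S5.

S5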